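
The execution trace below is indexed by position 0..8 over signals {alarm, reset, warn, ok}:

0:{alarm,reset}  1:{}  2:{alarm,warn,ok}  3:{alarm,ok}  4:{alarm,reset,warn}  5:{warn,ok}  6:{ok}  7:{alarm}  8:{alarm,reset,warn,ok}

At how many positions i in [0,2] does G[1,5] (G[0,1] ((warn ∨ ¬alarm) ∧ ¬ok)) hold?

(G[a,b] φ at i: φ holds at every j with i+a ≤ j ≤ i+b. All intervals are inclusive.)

0

Evaluate at each i in [0,2]:
  i=0: ✗ (fails at j=1)
  i=1: ✗ (fails at j=2)
  i=2: ✗ (fails at j=3)
Positions where it holds: {} → 0.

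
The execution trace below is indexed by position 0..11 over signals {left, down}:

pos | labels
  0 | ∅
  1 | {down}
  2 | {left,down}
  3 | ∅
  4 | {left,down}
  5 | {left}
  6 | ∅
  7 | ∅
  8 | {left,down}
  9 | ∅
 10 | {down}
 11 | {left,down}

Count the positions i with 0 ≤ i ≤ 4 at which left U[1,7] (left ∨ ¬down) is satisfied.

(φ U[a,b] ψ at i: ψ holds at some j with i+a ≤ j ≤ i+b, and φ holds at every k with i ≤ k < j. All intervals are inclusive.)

2

Evaluate at each i in [0,4]:
  i=0: ✗ (lhs fails at k=0 before rhs at j=2)
  i=1: ✗ (lhs fails at k=1 before rhs at j=2)
  i=2: ✓ (rhs at j=3; lhs holds on [2,2])
  i=3: ✗ (lhs fails at k=3 before rhs at j=4)
  i=4: ✓ (rhs at j=5; lhs holds on [4,4])
Positions where it holds: {2, 4} → 2.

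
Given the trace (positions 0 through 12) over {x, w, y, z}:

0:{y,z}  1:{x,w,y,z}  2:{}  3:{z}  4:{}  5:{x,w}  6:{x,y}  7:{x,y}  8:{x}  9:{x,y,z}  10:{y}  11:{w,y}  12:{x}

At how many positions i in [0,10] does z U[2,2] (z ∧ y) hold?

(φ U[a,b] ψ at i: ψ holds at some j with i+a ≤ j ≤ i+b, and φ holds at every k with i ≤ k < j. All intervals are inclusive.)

Evaluate at each i in [0,10]:
  i=0: ✗ (no rhs in [2,2])
  i=1: ✗ (no rhs in [3,3])
  i=2: ✗ (no rhs in [4,4])
  i=3: ✗ (no rhs in [5,5])
  i=4: ✗ (no rhs in [6,6])
  i=5: ✗ (no rhs in [7,7])
  i=6: ✗ (no rhs in [8,8])
  i=7: ✗ (lhs fails at k=7 before rhs at j=9)
  i=8: ✗ (no rhs in [10,10])
  i=9: ✗ (no rhs in [11,11])
  i=10: ✗ (no rhs in [12,12])
Positions where it holds: {} → 0.

0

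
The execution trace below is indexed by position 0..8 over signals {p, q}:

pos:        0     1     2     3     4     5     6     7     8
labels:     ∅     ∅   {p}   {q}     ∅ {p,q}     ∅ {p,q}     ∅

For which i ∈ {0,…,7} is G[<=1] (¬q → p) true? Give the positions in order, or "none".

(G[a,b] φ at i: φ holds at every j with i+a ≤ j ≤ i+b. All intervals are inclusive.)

2

Evaluate at each i in [0,7]:
  i=0: ✗ (fails at j=0)
  i=1: ✗ (fails at j=1)
  i=2: ✓ (all of [2,3])
  i=3: ✗ (fails at j=4)
  i=4: ✗ (fails at j=4)
  i=5: ✗ (fails at j=6)
  i=6: ✗ (fails at j=6)
  i=7: ✗ (fails at j=8)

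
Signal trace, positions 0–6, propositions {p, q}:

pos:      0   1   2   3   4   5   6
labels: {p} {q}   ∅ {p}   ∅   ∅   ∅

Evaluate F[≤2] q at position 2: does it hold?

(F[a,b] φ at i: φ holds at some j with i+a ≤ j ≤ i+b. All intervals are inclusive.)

False

Check q at each j in [2,4]:
  j=2: false
  j=3: false
  j=4: false
No position in the window satisfies it → formula fails.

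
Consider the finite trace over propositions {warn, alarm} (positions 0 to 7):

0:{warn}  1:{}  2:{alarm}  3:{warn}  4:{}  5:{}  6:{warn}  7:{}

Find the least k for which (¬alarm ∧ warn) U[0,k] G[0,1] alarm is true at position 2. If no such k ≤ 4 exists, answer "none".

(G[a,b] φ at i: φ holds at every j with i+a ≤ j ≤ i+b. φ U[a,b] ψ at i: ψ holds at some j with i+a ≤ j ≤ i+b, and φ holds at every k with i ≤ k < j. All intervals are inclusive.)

none

Need earliest j ≥ 2 with G[0,1] alarm, and (¬alarm ∧ warn) at every k in [2,j-1].
  j=2: rhs fails.
  j=3: rhs fails.
  j=4: rhs fails.
  j=5: rhs fails.
  j=6: rhs fails.
No witness within the range → none.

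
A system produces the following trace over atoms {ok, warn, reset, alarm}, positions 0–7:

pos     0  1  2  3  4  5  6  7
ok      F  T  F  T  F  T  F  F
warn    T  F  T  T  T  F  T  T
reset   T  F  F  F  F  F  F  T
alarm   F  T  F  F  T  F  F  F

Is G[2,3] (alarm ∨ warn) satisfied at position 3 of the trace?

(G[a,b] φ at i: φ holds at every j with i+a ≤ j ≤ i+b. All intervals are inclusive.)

No

Check (alarm ∨ warn) at every j in [5,6]:
  j=5: false
  j=6: true
Fails at j=5 → formula fails.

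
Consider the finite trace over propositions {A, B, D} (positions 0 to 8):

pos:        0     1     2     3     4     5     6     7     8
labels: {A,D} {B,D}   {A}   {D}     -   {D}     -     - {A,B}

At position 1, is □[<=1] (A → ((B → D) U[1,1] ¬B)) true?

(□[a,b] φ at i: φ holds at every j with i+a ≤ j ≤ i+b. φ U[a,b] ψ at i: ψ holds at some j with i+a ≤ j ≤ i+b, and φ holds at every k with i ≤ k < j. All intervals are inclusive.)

Check (A → ((B → D) U[1,1] ¬B)) at every j in [1,2]:
  j=1: antecedent false → ✓
  j=2: antecedent true; consequent holds → ✓
All positions satisfy it → formula holds.

Holds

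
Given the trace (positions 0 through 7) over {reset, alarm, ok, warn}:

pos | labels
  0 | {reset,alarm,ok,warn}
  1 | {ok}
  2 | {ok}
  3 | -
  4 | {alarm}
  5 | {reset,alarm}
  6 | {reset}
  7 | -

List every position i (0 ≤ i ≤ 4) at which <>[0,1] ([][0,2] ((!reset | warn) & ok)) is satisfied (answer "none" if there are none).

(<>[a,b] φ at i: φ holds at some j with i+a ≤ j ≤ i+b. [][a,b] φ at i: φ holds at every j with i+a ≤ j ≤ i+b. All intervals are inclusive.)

Evaluate at each i in [0,4]:
  i=0: ✓ (witness j=0)
  i=1: ✗ (none in [1,2])
  i=2: ✗ (none in [2,3])
  i=3: ✗ (none in [3,4])
  i=4: ✗ (none in [4,5])

0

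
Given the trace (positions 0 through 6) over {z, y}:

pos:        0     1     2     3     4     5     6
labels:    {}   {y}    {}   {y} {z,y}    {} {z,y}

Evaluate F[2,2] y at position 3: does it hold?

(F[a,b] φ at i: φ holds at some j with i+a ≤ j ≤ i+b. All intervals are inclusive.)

Check y at each j in [5,5]:
  j=5: false
No position in the window satisfies it → formula fails.

False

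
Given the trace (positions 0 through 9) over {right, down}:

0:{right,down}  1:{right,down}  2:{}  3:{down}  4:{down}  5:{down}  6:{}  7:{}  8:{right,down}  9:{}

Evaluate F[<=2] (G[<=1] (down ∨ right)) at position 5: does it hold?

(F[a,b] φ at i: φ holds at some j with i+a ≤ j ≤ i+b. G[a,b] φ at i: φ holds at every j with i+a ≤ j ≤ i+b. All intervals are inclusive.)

Check G[<=1] (down ∨ right) at each j in [5,7]:
  j=5: fails at 6
  j=6: fails at 6
  j=7: fails at 7
No position in the window satisfies it → formula fails.

False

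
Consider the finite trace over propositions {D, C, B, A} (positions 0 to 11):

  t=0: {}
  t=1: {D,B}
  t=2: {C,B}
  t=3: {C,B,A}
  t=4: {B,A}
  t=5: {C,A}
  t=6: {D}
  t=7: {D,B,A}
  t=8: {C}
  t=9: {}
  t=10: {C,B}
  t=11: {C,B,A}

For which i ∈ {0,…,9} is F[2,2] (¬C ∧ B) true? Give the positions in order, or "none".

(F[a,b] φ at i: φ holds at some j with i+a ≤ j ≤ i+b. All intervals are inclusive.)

Evaluate at each i in [0,9]:
  i=0: ✗ (none in [2,2])
  i=1: ✗ (none in [3,3])
  i=2: ✓ (witness j=4)
  i=3: ✗ (none in [5,5])
  i=4: ✗ (none in [6,6])
  i=5: ✓ (witness j=7)
  i=6: ✗ (none in [8,8])
  i=7: ✗ (none in [9,9])
  i=8: ✗ (none in [10,10])
  i=9: ✗ (none in [11,11])

2, 5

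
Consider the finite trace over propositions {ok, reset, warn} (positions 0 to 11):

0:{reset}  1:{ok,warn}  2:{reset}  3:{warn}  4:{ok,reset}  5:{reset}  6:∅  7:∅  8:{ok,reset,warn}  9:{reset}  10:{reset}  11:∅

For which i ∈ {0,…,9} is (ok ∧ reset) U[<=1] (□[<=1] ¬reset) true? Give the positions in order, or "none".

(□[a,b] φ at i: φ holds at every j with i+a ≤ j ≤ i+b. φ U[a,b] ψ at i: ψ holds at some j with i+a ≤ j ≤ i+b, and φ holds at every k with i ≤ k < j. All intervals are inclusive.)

Evaluate at each i in [0,9]:
  i=0: ✗ (no rhs in [0,1])
  i=1: ✗ (no rhs in [1,2])
  i=2: ✗ (no rhs in [2,3])
  i=3: ✗ (no rhs in [3,4])
  i=4: ✗ (no rhs in [4,5])
  i=5: ✗ (lhs fails at k=5 before rhs at j=6)
  i=6: ✓ (rhs at j=6)
  i=7: ✗ (no rhs in [7,8])
  i=8: ✗ (no rhs in [8,9])
  i=9: ✗ (no rhs in [9,10])

6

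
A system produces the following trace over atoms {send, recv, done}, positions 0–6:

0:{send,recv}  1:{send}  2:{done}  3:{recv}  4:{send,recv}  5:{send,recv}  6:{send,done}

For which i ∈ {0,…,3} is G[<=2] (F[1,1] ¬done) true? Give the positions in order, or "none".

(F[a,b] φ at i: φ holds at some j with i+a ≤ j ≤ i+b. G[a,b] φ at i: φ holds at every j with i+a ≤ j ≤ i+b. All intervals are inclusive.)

Evaluate at each i in [0,3]:
  i=0: ✗ (fails at j=1)
  i=1: ✗ (fails at j=1)
  i=2: ✓ (all of [2,4])
  i=3: ✗ (fails at j=5)

2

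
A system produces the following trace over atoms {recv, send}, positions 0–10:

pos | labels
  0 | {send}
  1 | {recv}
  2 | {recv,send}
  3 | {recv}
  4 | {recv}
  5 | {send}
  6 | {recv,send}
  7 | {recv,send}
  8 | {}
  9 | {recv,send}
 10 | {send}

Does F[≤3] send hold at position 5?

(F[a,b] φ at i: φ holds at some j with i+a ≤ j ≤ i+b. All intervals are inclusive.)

Check send at each j in [5,8]:
  j=5: true
  j=6: true
  j=7: true
  j=8: false
Found at j=5 → formula holds.

Yes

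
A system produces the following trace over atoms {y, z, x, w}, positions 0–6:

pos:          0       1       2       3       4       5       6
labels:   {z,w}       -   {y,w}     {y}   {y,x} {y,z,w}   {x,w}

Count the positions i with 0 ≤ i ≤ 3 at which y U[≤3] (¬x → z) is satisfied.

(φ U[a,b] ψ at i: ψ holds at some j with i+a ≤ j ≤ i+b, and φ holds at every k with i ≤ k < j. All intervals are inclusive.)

Evaluate at each i in [0,3]:
  i=0: ✓ (rhs at j=0)
  i=1: ✗ (lhs fails at k=1 before rhs at j=4)
  i=2: ✓ (rhs at j=4; lhs holds on [2,3])
  i=3: ✓ (rhs at j=4; lhs holds on [3,3])
Positions where it holds: {0, 2, 3} → 3.

3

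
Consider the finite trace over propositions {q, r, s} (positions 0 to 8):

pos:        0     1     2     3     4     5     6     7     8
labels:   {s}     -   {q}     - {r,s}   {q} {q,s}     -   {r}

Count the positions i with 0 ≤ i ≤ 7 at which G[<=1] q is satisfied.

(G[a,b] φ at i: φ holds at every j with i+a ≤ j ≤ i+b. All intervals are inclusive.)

1

Evaluate at each i in [0,7]:
  i=0: ✗ (fails at j=0)
  i=1: ✗ (fails at j=1)
  i=2: ✗ (fails at j=3)
  i=3: ✗ (fails at j=3)
  i=4: ✗ (fails at j=4)
  i=5: ✓ (all of [5,6])
  i=6: ✗ (fails at j=7)
  i=7: ✗ (fails at j=7)
Positions where it holds: {5} → 1.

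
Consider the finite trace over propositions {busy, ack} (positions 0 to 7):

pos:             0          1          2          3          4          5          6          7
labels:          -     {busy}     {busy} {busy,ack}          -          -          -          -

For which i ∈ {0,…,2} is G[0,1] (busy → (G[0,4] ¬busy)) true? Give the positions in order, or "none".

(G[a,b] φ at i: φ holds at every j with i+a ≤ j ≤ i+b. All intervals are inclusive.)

Evaluate at each i in [0,2]:
  i=0: ✗ (fails at j=1)
  i=1: ✗ (fails at j=1)
  i=2: ✗ (fails at j=2)

none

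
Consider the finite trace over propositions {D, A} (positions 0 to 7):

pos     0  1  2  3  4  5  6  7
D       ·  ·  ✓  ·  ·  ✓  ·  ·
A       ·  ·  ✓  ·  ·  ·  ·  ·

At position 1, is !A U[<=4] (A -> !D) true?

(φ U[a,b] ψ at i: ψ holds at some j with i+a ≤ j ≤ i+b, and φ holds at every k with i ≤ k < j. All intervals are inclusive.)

Need some j in [1,5] with (A -> !D), and !A at every k in [1,j-1].
  j=1: (A -> !D) holds; no prefix to check → satisfied.

Yes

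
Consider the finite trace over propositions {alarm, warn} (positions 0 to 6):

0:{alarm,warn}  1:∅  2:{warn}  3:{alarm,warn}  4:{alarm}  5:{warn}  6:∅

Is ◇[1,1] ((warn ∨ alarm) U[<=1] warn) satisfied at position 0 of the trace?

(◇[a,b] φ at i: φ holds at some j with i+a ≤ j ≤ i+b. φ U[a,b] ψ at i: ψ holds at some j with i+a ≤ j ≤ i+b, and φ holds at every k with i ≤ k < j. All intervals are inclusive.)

Does not hold

Check ((warn ∨ alarm) U[<=1] warn) at each j in [1,1]:
  j=1: fails
No position in the window satisfies it → formula fails.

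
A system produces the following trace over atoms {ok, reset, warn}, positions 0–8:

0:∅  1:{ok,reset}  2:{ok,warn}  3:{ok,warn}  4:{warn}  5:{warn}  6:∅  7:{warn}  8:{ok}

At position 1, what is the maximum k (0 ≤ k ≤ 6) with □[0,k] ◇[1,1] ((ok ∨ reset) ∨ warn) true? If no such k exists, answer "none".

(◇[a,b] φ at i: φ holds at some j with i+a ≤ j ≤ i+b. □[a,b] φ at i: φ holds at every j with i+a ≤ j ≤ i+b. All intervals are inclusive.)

◇[1,1] ((ok ∨ reset) ∨ warn) must hold from j=1 onward; find where it first fails.
  j=1: holds
  j=2: holds
  j=3: holds
  j=4: holds
  j=5: fails
Holds on [1,4], so largest k = 3.

3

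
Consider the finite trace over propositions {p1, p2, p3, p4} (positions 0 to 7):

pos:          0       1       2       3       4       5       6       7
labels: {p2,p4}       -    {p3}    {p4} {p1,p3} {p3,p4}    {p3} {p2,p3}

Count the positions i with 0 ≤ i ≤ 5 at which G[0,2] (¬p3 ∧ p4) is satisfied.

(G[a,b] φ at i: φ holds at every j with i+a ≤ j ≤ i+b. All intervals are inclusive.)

0

Evaluate at each i in [0,5]:
  i=0: ✗ (fails at j=1)
  i=1: ✗ (fails at j=1)
  i=2: ✗ (fails at j=2)
  i=3: ✗ (fails at j=4)
  i=4: ✗ (fails at j=4)
  i=5: ✗ (fails at j=5)
Positions where it holds: {} → 0.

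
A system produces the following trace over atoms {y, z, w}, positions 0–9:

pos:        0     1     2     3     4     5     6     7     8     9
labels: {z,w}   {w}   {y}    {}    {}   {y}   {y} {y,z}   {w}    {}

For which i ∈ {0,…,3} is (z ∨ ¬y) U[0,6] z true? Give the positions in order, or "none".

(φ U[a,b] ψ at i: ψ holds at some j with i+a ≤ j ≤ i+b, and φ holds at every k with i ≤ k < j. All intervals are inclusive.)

0

Evaluate at each i in [0,3]:
  i=0: ✓ (rhs at j=0)
  i=1: ✗ (lhs fails at k=2 before rhs at j=7)
  i=2: ✗ (lhs fails at k=2 before rhs at j=7)
  i=3: ✗ (lhs fails at k=5 before rhs at j=7)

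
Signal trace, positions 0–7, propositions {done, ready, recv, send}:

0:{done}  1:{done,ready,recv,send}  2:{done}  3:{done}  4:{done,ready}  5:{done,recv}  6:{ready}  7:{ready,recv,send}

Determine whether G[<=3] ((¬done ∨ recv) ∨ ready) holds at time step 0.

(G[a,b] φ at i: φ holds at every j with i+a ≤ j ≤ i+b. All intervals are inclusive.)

Does not hold

Check ((¬done ∨ recv) ∨ ready) at every j in [0,3]:
  j=0: false
  j=1: true
  j=2: false
  j=3: false
Fails at j=0 → formula fails.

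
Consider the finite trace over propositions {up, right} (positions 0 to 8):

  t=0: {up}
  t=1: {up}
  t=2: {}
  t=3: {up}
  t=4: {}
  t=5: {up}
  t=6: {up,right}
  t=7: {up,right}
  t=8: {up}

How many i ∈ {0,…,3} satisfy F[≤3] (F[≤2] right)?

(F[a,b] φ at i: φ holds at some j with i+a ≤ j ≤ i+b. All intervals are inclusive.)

3

Evaluate at each i in [0,3]:
  i=0: ✗ (none in [0,3])
  i=1: ✓ (witness j=4)
  i=2: ✓ (witness j=4)
  i=3: ✓ (witness j=4)
Positions where it holds: {1, 2, 3} → 3.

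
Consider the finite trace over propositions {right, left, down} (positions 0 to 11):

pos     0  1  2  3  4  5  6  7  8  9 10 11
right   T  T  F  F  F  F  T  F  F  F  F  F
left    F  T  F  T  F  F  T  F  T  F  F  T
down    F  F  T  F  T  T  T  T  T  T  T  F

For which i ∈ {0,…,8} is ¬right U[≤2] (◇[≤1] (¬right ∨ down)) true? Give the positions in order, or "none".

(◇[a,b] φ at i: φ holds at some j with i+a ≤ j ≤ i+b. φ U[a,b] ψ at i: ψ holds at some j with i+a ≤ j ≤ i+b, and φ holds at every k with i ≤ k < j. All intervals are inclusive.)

Evaluate at each i in [0,8]:
  i=0: ✗ (lhs fails at k=0 before rhs at j=1)
  i=1: ✓ (rhs at j=1)
  i=2: ✓ (rhs at j=2)
  i=3: ✓ (rhs at j=3)
  i=4: ✓ (rhs at j=4)
  i=5: ✓ (rhs at j=5)
  i=6: ✓ (rhs at j=6)
  i=7: ✓ (rhs at j=7)
  i=8: ✓ (rhs at j=8)

1, 2, 3, 4, 5, 6, 7, 8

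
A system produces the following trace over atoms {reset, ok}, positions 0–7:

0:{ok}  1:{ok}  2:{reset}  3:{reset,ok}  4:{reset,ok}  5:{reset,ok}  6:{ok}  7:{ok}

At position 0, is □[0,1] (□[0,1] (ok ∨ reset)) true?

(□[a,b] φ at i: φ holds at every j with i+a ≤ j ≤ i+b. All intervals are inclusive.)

Check □[0,1] (ok ∨ reset) at every j in [0,1]:
  j=0: holds on [0,1]
  j=1: holds on [1,2]
All positions satisfy it → formula holds.

True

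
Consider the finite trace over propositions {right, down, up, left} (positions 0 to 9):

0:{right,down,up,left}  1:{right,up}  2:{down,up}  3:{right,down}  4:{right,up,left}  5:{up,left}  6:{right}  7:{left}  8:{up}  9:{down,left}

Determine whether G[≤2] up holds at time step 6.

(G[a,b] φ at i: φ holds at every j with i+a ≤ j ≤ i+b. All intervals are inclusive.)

Does not hold

Check up at every j in [6,8]:
  j=6: false
  j=7: false
  j=8: true
Fails at j=6 → formula fails.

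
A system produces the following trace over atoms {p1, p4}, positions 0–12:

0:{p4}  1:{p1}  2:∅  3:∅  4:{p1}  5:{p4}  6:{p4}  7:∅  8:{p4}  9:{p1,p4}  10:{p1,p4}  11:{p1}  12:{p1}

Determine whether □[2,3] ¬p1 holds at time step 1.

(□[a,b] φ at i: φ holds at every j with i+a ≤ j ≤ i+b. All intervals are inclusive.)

False

Check ¬p1 at every j in [3,4]:
  j=3: true
  j=4: false
Fails at j=4 → formula fails.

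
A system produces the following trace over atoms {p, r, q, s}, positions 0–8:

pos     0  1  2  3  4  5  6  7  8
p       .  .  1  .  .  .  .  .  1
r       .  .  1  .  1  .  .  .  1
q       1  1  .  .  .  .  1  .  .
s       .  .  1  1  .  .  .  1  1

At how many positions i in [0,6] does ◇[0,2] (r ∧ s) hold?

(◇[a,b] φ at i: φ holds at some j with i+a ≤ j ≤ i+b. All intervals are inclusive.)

Evaluate at each i in [0,6]:
  i=0: ✓ (witness j=2)
  i=1: ✓ (witness j=2)
  i=2: ✓ (witness j=2)
  i=3: ✗ (none in [3,5])
  i=4: ✗ (none in [4,6])
  i=5: ✗ (none in [5,7])
  i=6: ✓ (witness j=8)
Positions where it holds: {0, 1, 2, 6} → 4.

4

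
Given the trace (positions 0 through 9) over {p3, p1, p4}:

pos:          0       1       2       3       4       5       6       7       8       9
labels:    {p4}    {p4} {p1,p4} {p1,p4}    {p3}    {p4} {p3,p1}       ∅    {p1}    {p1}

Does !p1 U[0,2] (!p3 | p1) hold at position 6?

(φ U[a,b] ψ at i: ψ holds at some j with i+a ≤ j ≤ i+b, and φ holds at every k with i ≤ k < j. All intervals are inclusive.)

Need some j in [6,8] with (!p3 | p1), and !p1 at every k in [6,j-1].
  j=6: (!p3 | p1) holds; no prefix to check → satisfied.

Holds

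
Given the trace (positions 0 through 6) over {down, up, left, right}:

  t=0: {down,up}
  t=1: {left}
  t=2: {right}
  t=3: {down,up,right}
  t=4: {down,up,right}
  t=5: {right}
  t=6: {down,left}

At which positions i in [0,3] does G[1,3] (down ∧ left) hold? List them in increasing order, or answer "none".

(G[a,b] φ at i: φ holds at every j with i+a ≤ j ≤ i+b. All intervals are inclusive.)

none

Evaluate at each i in [0,3]:
  i=0: ✗ (fails at j=1)
  i=1: ✗ (fails at j=2)
  i=2: ✗ (fails at j=3)
  i=3: ✗ (fails at j=4)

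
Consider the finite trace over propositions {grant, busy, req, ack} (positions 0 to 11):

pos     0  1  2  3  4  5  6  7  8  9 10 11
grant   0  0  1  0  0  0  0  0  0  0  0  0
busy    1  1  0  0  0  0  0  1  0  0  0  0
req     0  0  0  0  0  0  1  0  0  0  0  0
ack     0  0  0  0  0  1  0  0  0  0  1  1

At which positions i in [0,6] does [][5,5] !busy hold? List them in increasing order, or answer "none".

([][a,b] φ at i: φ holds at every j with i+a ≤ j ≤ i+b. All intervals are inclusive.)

0, 1, 3, 4, 5, 6

Evaluate at each i in [0,6]:
  i=0: ✓ (all of [5,5])
  i=1: ✓ (all of [6,6])
  i=2: ✗ (fails at j=7)
  i=3: ✓ (all of [8,8])
  i=4: ✓ (all of [9,9])
  i=5: ✓ (all of [10,10])
  i=6: ✓ (all of [11,11])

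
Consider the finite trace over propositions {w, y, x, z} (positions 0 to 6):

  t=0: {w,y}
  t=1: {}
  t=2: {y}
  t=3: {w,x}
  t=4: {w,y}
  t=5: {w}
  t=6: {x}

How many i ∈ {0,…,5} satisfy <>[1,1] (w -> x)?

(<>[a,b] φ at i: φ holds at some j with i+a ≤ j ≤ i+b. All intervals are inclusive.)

4

Evaluate at each i in [0,5]:
  i=0: ✓ (witness j=1)
  i=1: ✓ (witness j=2)
  i=2: ✓ (witness j=3)
  i=3: ✗ (none in [4,4])
  i=4: ✗ (none in [5,5])
  i=5: ✓ (witness j=6)
Positions where it holds: {0, 1, 2, 5} → 4.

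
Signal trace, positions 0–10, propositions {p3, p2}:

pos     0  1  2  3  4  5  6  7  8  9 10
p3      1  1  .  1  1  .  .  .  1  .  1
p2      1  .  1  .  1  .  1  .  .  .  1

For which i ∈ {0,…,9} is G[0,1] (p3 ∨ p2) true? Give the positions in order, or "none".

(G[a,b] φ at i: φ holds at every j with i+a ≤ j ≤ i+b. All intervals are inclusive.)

Evaluate at each i in [0,9]:
  i=0: ✓ (all of [0,1])
  i=1: ✓ (all of [1,2])
  i=2: ✓ (all of [2,3])
  i=3: ✓ (all of [3,4])
  i=4: ✗ (fails at j=5)
  i=5: ✗ (fails at j=5)
  i=6: ✗ (fails at j=7)
  i=7: ✗ (fails at j=7)
  i=8: ✗ (fails at j=9)
  i=9: ✗ (fails at j=9)

0, 1, 2, 3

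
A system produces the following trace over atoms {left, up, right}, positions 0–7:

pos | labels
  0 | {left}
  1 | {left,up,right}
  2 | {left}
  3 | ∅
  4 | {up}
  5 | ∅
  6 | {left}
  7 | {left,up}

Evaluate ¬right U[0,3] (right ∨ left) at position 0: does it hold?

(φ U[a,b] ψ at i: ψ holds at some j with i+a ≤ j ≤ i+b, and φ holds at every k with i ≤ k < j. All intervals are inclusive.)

Need some j in [0,3] with (right ∨ left), and ¬right at every k in [0,j-1].
  j=0: (right ∨ left) holds; no prefix to check → satisfied.

Yes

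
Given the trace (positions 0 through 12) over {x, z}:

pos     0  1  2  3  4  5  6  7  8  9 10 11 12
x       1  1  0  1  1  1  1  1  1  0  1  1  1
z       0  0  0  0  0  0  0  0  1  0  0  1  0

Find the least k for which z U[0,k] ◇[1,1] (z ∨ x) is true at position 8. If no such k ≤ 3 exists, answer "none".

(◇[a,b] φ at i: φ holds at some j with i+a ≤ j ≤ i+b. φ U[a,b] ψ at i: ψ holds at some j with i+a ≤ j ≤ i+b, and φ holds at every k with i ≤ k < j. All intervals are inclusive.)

1

Need earliest j ≥ 8 with ◇[1,1] (z ∨ x), and z at every k in [8,j-1].
  j=8: rhs fails.
  j=9: rhs holds; lhs holds on [8,8]. k = 1.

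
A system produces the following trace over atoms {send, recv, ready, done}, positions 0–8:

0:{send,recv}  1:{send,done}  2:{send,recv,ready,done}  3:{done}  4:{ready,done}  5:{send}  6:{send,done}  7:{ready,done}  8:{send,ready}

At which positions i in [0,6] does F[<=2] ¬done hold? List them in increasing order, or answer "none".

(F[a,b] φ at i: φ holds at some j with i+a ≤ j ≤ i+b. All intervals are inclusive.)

Evaluate at each i in [0,6]:
  i=0: ✓ (witness j=0)
  i=1: ✗ (none in [1,3])
  i=2: ✗ (none in [2,4])
  i=3: ✓ (witness j=5)
  i=4: ✓ (witness j=5)
  i=5: ✓ (witness j=5)
  i=6: ✓ (witness j=8)

0, 3, 4, 5, 6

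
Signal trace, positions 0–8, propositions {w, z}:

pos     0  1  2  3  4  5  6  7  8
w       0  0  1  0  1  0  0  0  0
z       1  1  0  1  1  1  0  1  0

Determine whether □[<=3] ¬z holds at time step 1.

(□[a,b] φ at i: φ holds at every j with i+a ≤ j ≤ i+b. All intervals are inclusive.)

Check ¬z at every j in [1,4]:
  j=1: false
  j=2: true
  j=3: false
  j=4: false
Fails at j=1 → formula fails.

False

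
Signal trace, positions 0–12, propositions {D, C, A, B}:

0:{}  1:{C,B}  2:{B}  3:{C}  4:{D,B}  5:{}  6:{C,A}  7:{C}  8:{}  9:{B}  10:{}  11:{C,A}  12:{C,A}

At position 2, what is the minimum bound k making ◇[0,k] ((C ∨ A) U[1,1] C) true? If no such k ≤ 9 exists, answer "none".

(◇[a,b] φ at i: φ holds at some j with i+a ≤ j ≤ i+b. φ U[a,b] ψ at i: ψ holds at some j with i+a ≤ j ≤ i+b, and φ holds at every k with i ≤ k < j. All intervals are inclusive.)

Scan j = 2,3,… for ((C ∨ A) U[1,1] C):
  j=2: fails
  j=3: fails
  j=4: fails
  j=5: fails
  j=6: holds
First hit at j=6, so smallest k = 6-2 = 4.

4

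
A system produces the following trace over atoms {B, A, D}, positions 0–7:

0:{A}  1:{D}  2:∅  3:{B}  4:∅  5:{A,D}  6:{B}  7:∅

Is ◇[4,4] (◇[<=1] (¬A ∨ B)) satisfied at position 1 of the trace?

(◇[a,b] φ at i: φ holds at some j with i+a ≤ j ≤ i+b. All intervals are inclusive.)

Check ◇[<=1] (¬A ∨ B) at each j in [5,5]:
  j=5: holds (witness at 6)
Found at j=5 → formula holds.

Yes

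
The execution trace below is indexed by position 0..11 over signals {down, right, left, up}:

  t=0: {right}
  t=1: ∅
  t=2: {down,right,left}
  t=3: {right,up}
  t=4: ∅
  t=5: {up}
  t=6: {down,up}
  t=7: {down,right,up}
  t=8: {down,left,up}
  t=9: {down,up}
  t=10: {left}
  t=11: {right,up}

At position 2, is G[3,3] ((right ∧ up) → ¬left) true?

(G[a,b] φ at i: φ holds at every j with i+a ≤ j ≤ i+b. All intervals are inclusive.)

Yes

Check ((right ∧ up) → ¬left) at every j in [5,5]:
  j=5: antecedent false → ✓
All positions satisfy it → formula holds.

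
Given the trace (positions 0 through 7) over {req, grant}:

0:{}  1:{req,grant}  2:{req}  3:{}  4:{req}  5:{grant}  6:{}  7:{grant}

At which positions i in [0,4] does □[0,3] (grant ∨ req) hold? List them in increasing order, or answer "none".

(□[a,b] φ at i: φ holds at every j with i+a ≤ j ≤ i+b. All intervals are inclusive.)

none

Evaluate at each i in [0,4]:
  i=0: ✗ (fails at j=0)
  i=1: ✗ (fails at j=3)
  i=2: ✗ (fails at j=3)
  i=3: ✗ (fails at j=3)
  i=4: ✗ (fails at j=6)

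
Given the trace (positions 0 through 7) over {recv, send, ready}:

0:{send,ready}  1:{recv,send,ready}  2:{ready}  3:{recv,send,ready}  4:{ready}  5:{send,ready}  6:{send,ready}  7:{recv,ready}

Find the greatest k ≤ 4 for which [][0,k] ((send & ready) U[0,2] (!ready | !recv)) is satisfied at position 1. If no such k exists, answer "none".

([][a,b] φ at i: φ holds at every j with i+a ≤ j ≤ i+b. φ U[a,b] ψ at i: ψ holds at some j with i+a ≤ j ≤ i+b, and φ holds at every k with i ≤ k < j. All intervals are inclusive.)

4

((send & ready) U[0,2] (!ready | !recv)) must hold from j=1 onward; find where it first fails.
  j=1: holds
  j=2: holds
  j=3: holds
  j=4: holds
  j=5: holds
Holds through j=5; largest k = 4.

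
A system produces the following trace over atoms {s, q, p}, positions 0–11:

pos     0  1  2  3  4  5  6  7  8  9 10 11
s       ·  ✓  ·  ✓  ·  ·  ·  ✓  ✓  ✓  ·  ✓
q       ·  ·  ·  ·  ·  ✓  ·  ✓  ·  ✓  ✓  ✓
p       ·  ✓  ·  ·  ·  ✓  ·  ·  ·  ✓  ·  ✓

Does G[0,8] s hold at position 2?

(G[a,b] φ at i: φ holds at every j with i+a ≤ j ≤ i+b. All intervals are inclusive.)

False

Check s at every j in [2,10]:
  j=2: false
  j=3: true
  j=4: false
  j=5: false
  j=6: false
  j=7: true
  j=8: true
  j=9: true
  j=10: false
Fails at j=2 → formula fails.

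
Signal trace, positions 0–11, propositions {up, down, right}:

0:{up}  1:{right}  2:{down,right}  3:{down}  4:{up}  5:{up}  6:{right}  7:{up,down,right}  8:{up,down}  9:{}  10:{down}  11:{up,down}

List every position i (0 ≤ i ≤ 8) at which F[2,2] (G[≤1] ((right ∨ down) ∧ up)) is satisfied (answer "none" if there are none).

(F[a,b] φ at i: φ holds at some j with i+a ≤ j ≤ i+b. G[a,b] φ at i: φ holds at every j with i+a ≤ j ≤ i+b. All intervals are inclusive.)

Evaluate at each i in [0,8]:
  i=0: ✗ (none in [2,2])
  i=1: ✗ (none in [3,3])
  i=2: ✗ (none in [4,4])
  i=3: ✗ (none in [5,5])
  i=4: ✗ (none in [6,6])
  i=5: ✓ (witness j=7)
  i=6: ✗ (none in [8,8])
  i=7: ✗ (none in [9,9])
  i=8: ✗ (none in [10,10])

5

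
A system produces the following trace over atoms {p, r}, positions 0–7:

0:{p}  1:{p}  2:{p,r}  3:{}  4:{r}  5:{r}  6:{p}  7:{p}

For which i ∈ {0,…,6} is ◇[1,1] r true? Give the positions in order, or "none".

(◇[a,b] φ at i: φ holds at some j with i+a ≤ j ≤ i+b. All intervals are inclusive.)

1, 3, 4

Evaluate at each i in [0,6]:
  i=0: ✗ (none in [1,1])
  i=1: ✓ (witness j=2)
  i=2: ✗ (none in [3,3])
  i=3: ✓ (witness j=4)
  i=4: ✓ (witness j=5)
  i=5: ✗ (none in [6,6])
  i=6: ✗ (none in [7,7])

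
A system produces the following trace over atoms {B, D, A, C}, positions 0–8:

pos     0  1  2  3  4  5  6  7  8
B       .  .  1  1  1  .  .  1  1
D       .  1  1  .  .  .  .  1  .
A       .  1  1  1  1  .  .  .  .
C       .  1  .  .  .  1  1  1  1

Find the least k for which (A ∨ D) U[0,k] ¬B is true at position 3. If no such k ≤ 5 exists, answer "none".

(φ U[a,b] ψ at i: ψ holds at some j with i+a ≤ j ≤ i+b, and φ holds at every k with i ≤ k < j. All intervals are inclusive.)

2

Need earliest j ≥ 3 with ¬B, and (A ∨ D) at every k in [3,j-1].
  j=3: rhs fails.
  j=4: rhs fails.
  j=5: rhs holds; lhs holds on [3,4]. k = 2.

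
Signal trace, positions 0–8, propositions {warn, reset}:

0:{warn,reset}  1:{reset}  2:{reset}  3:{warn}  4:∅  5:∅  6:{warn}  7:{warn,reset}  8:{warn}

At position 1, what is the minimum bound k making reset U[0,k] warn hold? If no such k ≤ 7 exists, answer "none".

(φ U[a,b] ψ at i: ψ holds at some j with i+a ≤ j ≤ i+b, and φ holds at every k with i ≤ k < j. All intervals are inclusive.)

2

Need earliest j ≥ 1 with warn, and reset at every k in [1,j-1].
  j=1: rhs fails.
  j=2: rhs fails.
  j=3: rhs holds; lhs holds on [1,2]. k = 2.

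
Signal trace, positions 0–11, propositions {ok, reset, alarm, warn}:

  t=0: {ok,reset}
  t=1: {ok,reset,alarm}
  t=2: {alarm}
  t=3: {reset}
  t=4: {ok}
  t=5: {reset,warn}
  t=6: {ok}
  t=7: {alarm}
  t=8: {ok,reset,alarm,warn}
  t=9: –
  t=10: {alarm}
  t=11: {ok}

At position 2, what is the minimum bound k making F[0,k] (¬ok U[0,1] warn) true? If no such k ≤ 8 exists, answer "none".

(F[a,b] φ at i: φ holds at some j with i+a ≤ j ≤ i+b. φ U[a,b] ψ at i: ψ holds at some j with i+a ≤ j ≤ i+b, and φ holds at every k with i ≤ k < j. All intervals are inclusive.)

3

Scan j = 2,3,… for (¬ok U[0,1] warn):
  j=2: fails
  j=3: fails
  j=4: fails
  j=5: holds
First hit at j=5, so smallest k = 5-2 = 3.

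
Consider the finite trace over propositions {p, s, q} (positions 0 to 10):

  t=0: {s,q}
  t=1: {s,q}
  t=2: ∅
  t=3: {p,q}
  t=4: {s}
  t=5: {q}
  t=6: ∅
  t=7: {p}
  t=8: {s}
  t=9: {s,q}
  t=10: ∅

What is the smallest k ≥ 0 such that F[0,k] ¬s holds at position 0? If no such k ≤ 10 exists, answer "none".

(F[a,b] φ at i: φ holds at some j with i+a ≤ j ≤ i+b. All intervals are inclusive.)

Scan j = 0,1,… for ¬s:
  j=0: fails
  j=1: fails
  j=2: holds
First hit at j=2, so smallest k = 2-0 = 2.

2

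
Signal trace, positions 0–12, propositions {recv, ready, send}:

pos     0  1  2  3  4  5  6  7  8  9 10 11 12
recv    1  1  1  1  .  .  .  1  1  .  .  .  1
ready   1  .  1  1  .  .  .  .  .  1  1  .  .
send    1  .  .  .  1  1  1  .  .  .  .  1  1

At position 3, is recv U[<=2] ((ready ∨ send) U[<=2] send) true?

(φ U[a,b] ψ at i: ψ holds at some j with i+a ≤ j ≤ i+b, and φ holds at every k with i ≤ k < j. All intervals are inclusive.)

Need some j in [3,5] with ((ready ∨ send) U[<=2] send), and recv at every k in [3,j-1].
  j=3: ((ready ∨ send) U[<=2] send) holds; no prefix to check → satisfied.

Holds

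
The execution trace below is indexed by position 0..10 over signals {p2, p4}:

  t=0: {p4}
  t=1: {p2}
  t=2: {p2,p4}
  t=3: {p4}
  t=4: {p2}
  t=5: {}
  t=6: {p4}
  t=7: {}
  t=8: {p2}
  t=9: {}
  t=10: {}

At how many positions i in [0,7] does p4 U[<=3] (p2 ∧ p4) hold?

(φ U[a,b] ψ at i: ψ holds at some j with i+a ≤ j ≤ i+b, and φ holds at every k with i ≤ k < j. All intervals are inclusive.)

Evaluate at each i in [0,7]:
  i=0: ✗ (lhs fails at k=1 before rhs at j=2)
  i=1: ✗ (lhs fails at k=1 before rhs at j=2)
  i=2: ✓ (rhs at j=2)
  i=3: ✗ (no rhs in [3,6])
  i=4: ✗ (no rhs in [4,7])
  i=5: ✗ (no rhs in [5,8])
  i=6: ✗ (no rhs in [6,9])
  i=7: ✗ (no rhs in [7,10])
Positions where it holds: {2} → 1.

1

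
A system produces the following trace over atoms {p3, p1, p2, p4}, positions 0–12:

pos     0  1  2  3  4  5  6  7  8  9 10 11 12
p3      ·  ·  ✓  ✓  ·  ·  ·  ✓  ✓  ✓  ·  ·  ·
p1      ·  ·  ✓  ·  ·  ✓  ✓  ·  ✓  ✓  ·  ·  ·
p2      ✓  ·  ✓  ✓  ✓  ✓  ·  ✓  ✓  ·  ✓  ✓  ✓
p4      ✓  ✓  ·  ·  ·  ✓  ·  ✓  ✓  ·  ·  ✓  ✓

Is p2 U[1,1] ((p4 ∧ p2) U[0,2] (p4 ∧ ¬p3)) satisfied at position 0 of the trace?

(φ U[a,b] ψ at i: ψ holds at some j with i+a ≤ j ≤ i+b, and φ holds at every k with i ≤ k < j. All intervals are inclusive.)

Yes

Need some j in [1,1] with ((p4 ∧ p2) U[0,2] (p4 ∧ ¬p3)), and p2 at every k in [0,j-1].
  j=1: ((p4 ∧ p2) U[0,2] (p4 ∧ ¬p3)) holds; p2 holds at every k in [0,0] → satisfied.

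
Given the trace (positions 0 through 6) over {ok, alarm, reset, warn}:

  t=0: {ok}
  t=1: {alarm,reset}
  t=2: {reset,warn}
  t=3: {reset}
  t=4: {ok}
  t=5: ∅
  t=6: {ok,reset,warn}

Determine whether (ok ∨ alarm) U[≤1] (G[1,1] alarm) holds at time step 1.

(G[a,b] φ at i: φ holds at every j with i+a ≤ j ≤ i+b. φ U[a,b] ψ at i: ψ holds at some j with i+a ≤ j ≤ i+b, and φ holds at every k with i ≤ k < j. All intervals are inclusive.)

Need some j in [1,2] with G[1,1] alarm, and (ok ∨ alarm) at every k in [1,j-1].
  j=1: G[1,1] alarm — fails at 2.
  j=2: G[1,1] alarm — fails at 3.
No j in the window works → until fails.

No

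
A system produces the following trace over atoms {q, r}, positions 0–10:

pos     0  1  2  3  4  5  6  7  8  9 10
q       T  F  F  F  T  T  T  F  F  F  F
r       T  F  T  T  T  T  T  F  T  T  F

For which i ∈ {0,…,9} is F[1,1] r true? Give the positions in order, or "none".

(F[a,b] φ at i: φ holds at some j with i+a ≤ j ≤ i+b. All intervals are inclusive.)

Evaluate at each i in [0,9]:
  i=0: ✗ (none in [1,1])
  i=1: ✓ (witness j=2)
  i=2: ✓ (witness j=3)
  i=3: ✓ (witness j=4)
  i=4: ✓ (witness j=5)
  i=5: ✓ (witness j=6)
  i=6: ✗ (none in [7,7])
  i=7: ✓ (witness j=8)
  i=8: ✓ (witness j=9)
  i=9: ✗ (none in [10,10])

1, 2, 3, 4, 5, 7, 8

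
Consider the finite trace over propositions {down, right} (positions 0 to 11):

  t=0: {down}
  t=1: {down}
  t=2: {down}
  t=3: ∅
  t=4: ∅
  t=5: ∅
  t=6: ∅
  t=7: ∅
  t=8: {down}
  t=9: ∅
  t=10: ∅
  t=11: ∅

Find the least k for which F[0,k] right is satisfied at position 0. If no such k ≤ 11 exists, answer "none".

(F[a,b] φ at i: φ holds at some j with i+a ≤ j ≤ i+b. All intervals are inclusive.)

none

Scan j = 0,1,… for right:
  j=0: fails
  j=1: fails
  j=2: fails
  j=3: fails
  j=4: fails
  j=5: fails
  j=6: fails
  j=7: fails
  j=8: fails
  j=9: fails
  j=10: fails
  j=11: fails
No j in [0,11] satisfies it → none.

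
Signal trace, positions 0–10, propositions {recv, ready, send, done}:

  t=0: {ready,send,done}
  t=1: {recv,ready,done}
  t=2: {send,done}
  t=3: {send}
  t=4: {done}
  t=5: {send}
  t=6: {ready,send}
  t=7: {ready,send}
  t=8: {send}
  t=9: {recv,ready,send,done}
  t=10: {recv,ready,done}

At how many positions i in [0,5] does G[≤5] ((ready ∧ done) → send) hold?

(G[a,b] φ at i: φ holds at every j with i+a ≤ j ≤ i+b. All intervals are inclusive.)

Evaluate at each i in [0,5]:
  i=0: ✗ (fails at j=1)
  i=1: ✗ (fails at j=1)
  i=2: ✓ (all of [2,7])
  i=3: ✓ (all of [3,8])
  i=4: ✓ (all of [4,9])
  i=5: ✗ (fails at j=10)
Positions where it holds: {2, 3, 4} → 3.

3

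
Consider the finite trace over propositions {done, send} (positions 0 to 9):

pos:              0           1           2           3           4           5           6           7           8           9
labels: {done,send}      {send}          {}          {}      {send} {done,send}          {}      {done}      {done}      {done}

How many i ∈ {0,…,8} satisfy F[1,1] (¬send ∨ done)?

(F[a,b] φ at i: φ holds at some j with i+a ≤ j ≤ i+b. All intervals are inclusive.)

7

Evaluate at each i in [0,8]:
  i=0: ✗ (none in [1,1])
  i=1: ✓ (witness j=2)
  i=2: ✓ (witness j=3)
  i=3: ✗ (none in [4,4])
  i=4: ✓ (witness j=5)
  i=5: ✓ (witness j=6)
  i=6: ✓ (witness j=7)
  i=7: ✓ (witness j=8)
  i=8: ✓ (witness j=9)
Positions where it holds: {1, 2, 4, 5, 6, 7, 8} → 7.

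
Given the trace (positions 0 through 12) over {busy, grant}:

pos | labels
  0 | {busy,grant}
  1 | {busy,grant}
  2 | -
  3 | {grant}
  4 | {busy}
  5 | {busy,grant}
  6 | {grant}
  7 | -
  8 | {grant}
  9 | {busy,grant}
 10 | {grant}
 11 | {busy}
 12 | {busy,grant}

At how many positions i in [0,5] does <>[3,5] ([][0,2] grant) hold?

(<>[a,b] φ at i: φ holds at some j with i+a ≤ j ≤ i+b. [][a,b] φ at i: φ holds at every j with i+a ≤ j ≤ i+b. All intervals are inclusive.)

Evaluate at each i in [0,5]:
  i=0: ✗ (none in [3,5])
  i=1: ✗ (none in [4,6])
  i=2: ✗ (none in [5,7])
  i=3: ✓ (witness j=8)
  i=4: ✓ (witness j=8)
  i=5: ✓ (witness j=8)
Positions where it holds: {3, 4, 5} → 3.

3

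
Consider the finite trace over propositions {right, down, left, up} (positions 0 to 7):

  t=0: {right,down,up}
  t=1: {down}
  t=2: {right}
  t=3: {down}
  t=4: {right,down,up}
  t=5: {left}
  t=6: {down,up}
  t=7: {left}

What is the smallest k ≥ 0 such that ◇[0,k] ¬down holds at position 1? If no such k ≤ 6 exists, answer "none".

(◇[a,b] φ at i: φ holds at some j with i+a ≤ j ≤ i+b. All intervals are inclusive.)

1

Scan j = 1,2,… for ¬down:
  j=1: fails
  j=2: holds
First hit at j=2, so smallest k = 2-1 = 1.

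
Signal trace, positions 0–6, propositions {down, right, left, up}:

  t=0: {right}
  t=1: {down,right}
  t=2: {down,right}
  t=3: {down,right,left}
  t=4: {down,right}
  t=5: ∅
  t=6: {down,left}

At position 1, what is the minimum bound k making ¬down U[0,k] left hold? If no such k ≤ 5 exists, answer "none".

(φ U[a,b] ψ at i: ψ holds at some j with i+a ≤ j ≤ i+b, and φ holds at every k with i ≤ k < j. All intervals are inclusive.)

none

Need earliest j ≥ 1 with left, and ¬down at every k in [1,j-1].
  j=1: rhs fails.
  j=2: rhs fails.
  j=3: rhs holds but lhs fails at k=1.
  j=4: rhs fails.
  j=5: rhs fails.
  j=6: rhs holds but lhs fails at k=1.
No witness within the range → none.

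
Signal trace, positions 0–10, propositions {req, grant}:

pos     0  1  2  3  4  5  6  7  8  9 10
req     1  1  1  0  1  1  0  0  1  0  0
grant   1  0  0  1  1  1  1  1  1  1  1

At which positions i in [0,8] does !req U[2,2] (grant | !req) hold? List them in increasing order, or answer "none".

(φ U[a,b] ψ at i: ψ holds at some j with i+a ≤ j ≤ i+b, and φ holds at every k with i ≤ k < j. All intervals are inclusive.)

Evaluate at each i in [0,8]:
  i=0: ✗ (no rhs in [2,2])
  i=1: ✗ (lhs fails at k=1 before rhs at j=3)
  i=2: ✗ (lhs fails at k=2 before rhs at j=4)
  i=3: ✗ (lhs fails at k=4 before rhs at j=5)
  i=4: ✗ (lhs fails at k=4 before rhs at j=6)
  i=5: ✗ (lhs fails at k=5 before rhs at j=7)
  i=6: ✓ (rhs at j=8; lhs holds on [6,7])
  i=7: ✗ (lhs fails at k=8 before rhs at j=9)
  i=8: ✗ (lhs fails at k=8 before rhs at j=10)

6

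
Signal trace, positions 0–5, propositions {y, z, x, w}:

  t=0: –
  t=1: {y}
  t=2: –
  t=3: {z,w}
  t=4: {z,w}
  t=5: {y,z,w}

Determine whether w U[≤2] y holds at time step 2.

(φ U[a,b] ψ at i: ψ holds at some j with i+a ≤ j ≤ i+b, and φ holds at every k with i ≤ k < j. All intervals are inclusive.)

Need some j in [2,4] with y, and w at every k in [2,j-1].
  j=2: y false.
  j=3: y false.
  j=4: y false.
No j in the window works → until fails.

No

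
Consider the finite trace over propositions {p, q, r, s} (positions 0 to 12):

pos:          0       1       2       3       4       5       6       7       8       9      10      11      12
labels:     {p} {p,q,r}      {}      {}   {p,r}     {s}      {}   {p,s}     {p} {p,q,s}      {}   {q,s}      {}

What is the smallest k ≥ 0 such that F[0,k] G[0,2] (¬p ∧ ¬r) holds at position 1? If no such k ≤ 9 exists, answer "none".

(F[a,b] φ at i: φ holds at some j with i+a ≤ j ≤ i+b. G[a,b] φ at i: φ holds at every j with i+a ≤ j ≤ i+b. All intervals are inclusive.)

Scan j = 1,2,… for G[0,2] (¬p ∧ ¬r):
  j=1: fails
  j=2: fails
  j=3: fails
  j=4: fails
  j=5: fails
  j=6: fails
  j=7: fails
  j=8: fails
  j=9: fails
  j=10: holds
First hit at j=10, so smallest k = 10-1 = 9.

9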